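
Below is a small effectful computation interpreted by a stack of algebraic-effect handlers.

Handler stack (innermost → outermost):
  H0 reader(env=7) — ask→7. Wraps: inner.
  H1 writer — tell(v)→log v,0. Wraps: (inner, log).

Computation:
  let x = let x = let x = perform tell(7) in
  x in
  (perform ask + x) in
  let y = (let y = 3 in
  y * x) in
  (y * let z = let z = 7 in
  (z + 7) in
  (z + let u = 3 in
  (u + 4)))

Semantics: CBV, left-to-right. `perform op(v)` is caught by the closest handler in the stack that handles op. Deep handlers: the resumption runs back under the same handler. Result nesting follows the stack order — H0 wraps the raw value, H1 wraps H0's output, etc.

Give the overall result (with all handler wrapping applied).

Evaluation trace:
tell(7) @ H1 ⇒ log+=7
ask @ H0 ⇒ 7
H0 returns 441
H1 returns (441, (7))
= (441, (7))

Answer: (441, (7))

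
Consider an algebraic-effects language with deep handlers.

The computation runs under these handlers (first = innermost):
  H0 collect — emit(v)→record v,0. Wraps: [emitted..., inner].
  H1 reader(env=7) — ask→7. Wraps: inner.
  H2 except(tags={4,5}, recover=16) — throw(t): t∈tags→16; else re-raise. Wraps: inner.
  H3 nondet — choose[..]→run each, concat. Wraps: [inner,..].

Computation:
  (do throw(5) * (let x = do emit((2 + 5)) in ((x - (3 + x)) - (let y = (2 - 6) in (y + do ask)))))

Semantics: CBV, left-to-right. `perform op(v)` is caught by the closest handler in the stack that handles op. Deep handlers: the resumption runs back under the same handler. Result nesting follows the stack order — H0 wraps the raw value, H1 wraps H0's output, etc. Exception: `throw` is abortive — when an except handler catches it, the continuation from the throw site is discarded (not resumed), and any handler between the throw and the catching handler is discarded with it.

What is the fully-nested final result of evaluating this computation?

Evaluation trace:
throw(5) @ H2 caught ⇒ 16
H3 returns [16]
= [16]

Answer: [16]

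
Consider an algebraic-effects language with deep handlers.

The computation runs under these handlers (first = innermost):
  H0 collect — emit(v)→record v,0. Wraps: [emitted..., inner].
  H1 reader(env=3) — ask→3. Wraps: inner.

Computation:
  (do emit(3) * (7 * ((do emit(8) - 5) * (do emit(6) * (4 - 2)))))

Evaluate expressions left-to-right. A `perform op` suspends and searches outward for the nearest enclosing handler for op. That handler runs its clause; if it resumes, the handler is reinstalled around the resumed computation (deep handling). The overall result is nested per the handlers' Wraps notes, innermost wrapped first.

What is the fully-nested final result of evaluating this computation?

Answer: [3, 8, 6, 0]

Step-by-step:
emit(3) @ H0 ⇒ out+=3
emit(8) @ H0 ⇒ out+=8
emit(6) @ H0 ⇒ out+=6
H0 returns [3, 8, 6, 0]
H1 returns [3, 8, 6, 0]
= [3, 8, 6, 0]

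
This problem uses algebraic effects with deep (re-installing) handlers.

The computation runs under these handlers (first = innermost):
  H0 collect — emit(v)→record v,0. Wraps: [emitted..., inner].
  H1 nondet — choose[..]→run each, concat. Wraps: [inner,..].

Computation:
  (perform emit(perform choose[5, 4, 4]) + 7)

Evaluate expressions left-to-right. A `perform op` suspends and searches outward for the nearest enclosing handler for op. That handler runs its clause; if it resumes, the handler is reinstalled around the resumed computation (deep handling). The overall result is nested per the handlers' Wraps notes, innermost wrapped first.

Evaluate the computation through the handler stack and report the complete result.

Answer: [[5, 7], [4, 7], [4, 7]]

Step-by-step:
choose[5, 4, 4] @ H1
  branch[0] choose=5:
    emit(5) @ H0 ⇒ out+=5
    H0 returns [5, 7]
    H1 returns [[5, 7]]
  branch[1] choose=4:
    emit(4) @ H0 ⇒ out+=4
    H0 returns [4, 7]
    H1 returns [[4, 7]]
  branch[2] choose=4:
    emit(4) @ H0 ⇒ out+=4
    H0 returns [4, 7]
    H1 returns [[4, 7]]
= [[5, 7], [4, 7], [4, 7]]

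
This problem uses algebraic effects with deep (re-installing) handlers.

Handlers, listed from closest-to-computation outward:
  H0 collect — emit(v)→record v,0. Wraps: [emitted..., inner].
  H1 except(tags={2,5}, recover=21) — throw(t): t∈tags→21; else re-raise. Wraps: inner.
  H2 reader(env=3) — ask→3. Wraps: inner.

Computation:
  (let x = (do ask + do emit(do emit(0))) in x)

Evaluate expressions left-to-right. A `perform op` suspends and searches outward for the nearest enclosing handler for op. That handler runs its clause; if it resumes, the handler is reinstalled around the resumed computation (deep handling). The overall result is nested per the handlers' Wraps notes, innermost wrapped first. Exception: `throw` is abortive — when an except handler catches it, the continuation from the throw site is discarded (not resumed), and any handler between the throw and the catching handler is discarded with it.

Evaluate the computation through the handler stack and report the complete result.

Answer: [0, 0, 3]

Working:
ask @ H2 ⇒ 3
emit(0) @ H0 ⇒ out+=0
emit(0) @ H0 ⇒ out+=0
H0 returns [0, 0, 3]
H1 returns [0, 0, 3]
H2 returns [0, 0, 3]
= [0, 0, 3]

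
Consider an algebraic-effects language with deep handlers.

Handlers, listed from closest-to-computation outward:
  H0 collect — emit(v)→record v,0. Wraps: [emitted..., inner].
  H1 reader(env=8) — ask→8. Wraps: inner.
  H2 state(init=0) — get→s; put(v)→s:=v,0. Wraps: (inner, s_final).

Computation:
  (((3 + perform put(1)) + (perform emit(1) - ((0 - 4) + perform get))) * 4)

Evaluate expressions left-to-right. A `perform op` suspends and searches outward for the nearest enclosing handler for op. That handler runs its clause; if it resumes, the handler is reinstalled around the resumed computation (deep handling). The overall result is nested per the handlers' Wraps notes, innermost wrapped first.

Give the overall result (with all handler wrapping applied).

Answer: ([1, 24], 1)

Working:
put(1) @ H2 ⇒ s:=1
emit(1) @ H0 ⇒ out+=1
get @ H2 ⇒ 1
H0 returns [1, 24]
H1 returns [1, 24]
H2 returns ([1, 24], 1)
= ([1, 24], 1)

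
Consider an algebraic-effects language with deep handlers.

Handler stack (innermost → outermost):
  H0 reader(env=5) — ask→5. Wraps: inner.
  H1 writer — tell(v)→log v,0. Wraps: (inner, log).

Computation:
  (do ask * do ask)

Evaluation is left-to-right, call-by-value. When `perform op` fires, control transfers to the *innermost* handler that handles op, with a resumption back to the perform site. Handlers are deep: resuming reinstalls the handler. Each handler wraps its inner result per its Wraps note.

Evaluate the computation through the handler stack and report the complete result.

Step-by-step:
ask @ H0 ⇒ 5
ask @ H0 ⇒ 5
H0 returns 25
H1 returns (25, ())
= (25, ())

Answer: (25, ())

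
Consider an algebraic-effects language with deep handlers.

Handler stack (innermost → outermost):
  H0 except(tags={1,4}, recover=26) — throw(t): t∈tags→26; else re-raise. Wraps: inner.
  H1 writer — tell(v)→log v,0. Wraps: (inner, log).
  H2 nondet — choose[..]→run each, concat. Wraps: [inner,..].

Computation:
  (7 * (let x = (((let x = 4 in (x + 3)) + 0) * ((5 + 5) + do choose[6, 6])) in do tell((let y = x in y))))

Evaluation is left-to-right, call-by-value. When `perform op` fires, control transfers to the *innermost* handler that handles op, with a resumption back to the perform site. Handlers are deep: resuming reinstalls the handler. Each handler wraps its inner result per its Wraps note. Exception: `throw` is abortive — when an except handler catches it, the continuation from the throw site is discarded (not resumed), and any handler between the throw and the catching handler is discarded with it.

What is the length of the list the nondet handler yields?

Working:
choose[6, 6] @ H2
  branch[0] choose=6:
    tell(112) @ H1 ⇒ log+=112
    H0 returns 0
    H1 returns (0, (112))
    H2 returns [(0, (112))]
  branch[1] choose=6:
    tell(112) @ H1 ⇒ log+=112
    H0 returns 0
    H1 returns (0, (112))
    H2 returns [(0, (112))]
= [(0, (112)), (0, (112))]

Answer: 2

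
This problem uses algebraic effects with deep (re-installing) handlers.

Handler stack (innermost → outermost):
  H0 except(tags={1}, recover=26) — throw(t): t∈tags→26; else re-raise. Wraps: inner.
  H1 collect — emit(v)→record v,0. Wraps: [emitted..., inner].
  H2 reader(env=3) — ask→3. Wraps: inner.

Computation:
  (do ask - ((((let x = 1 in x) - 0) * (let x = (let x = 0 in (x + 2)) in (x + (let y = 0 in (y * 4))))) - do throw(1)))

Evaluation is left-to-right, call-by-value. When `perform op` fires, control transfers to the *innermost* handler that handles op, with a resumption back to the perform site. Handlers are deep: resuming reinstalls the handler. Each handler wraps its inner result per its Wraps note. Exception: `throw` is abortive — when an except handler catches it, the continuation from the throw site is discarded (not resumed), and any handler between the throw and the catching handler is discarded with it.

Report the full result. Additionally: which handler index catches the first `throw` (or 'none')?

Working:
ask @ H2 ⇒ 3
throw(1) @ H0 caught ⇒ 26
H1 returns [26]
H2 returns [26]
= [26]

Answer: [26] ; first throw caught by: H0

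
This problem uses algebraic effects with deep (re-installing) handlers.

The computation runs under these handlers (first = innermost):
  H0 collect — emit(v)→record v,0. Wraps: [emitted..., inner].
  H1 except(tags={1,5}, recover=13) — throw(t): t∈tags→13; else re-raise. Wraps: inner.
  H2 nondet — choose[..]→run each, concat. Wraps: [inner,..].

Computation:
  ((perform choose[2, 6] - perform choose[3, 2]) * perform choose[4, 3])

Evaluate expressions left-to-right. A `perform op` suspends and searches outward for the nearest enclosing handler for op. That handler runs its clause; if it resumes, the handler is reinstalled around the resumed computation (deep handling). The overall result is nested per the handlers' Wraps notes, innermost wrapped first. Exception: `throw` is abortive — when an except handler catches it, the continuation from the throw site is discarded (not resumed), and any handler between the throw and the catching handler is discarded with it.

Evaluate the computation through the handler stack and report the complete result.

Step-by-step:
choose[2, 6] @ H2
  branch[0] choose=2:
    choose[3, 2] @ H2
      branch[0] choose=3:
        choose[4, 3] @ H2
          branch[0] choose=4:
            H0 returns [-4]
            H1 returns [-4]
            H2 returns [[-4]]
          branch[1] choose=3:
            H0 returns [-3]
            H1 returns [-3]
            H2 returns [[-3]]
      branch[1] choose=2:
        choose[4, 3] @ H2
          branch[0] choose=4:
            H0 returns [0]
            H1 returns [0]
            H2 returns [[0]]
          branch[1] choose=3:
            H0 returns [0]
            H1 returns [0]
            H2 returns [[0]]
  branch[1] choose=6:
    choose[3, 2] @ H2
      branch[0] choose=3:
        choose[4, 3] @ H2
          branch[0] choose=4:
            H0 returns [12]
            H1 returns [12]
            H2 returns [[12]]
          branch[1] choose=3:
            H0 returns [9]
            H1 returns [9]
            H2 returns [[9]]
      branch[1] choose=2:
        choose[4, 3] @ H2
          branch[0] choose=4:
            H0 returns [16]
            H1 returns [16]
            H2 returns [[16]]
          branch[1] choose=3:
            H0 returns [12]
            H1 returns [12]
            H2 returns [[12]]
= [[-4], [-3], [0], [0], [12], [9], [16], [12]]

Answer: [[-4], [-3], [0], [0], [12], [9], [16], [12]]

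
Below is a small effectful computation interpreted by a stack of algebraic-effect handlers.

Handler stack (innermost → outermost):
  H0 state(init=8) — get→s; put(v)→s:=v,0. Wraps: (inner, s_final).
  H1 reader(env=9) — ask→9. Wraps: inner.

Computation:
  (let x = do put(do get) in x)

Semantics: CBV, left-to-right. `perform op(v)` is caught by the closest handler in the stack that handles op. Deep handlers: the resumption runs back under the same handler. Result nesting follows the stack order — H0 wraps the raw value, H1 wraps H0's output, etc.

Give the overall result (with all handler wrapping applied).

Answer: (0, 8)

Step-by-step:
get @ H0 ⇒ 8
put(8) @ H0 ⇒ s:=8
H0 returns (0, 8)
H1 returns (0, 8)
= (0, 8)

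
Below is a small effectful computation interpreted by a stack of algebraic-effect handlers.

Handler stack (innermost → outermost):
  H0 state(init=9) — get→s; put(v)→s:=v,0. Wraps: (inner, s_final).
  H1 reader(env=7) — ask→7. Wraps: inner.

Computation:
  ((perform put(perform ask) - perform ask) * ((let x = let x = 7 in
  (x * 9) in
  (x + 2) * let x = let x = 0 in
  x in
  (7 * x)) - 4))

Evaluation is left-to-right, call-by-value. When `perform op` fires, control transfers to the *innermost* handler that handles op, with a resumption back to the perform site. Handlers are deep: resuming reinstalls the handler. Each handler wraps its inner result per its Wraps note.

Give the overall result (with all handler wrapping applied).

Step-by-step:
ask @ H1 ⇒ 7
put(7) @ H0 ⇒ s:=7
ask @ H1 ⇒ 7
H0 returns (28, 7)
H1 returns (28, 7)
= (28, 7)

Answer: (28, 7)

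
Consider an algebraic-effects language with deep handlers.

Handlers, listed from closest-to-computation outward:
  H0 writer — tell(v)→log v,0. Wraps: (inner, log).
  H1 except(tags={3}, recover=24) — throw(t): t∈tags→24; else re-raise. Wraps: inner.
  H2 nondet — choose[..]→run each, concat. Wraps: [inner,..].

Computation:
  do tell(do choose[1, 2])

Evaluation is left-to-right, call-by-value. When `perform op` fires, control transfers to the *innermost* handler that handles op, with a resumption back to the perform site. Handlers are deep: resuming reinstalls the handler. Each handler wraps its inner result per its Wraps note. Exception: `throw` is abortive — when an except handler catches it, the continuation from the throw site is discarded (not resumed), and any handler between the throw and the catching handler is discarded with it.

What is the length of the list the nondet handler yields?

Answer: 2

Step-by-step:
choose[1, 2] @ H2
  branch[0] choose=1:
    tell(1) @ H0 ⇒ log+=1
    H0 returns (0, (1))
    H1 returns (0, (1))
    H2 returns [(0, (1))]
  branch[1] choose=2:
    tell(2) @ H0 ⇒ log+=2
    H0 returns (0, (2))
    H1 returns (0, (2))
    H2 returns [(0, (2))]
= [(0, (1)), (0, (2))]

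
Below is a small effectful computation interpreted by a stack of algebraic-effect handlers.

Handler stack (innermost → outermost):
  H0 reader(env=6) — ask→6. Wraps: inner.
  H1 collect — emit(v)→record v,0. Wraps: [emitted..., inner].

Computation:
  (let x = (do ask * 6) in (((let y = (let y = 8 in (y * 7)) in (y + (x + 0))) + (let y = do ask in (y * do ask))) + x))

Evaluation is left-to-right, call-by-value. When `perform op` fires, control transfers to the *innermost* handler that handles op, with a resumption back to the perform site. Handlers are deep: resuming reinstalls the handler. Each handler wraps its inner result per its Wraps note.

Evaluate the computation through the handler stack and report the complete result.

Step-by-step:
ask @ H0 ⇒ 6
ask @ H0 ⇒ 6
ask @ H0 ⇒ 6
H0 returns 164
H1 returns [164]
= [164]

Answer: [164]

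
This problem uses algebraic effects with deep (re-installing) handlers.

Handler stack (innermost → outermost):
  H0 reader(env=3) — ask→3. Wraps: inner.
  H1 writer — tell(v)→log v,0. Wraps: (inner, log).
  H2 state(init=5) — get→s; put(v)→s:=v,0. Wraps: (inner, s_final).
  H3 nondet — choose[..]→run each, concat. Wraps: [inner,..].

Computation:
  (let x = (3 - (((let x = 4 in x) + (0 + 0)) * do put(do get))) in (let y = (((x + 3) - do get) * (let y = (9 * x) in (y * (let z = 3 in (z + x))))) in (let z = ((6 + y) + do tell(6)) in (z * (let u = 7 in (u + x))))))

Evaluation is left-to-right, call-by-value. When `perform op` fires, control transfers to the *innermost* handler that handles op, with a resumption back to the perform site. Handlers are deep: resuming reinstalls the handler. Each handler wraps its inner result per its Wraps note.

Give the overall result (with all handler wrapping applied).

Answer: [((1680, (6)), 5)]

Working:
get @ H2 ⇒ 5
put(5) @ H2 ⇒ s:=5
get @ H2 ⇒ 5
tell(6) @ H1 ⇒ log+=6
H0 returns 1680
H1 returns (1680, (6))
H2 returns ((1680, (6)), 5)
H3 returns [((1680, (6)), 5)]
= [((1680, (6)), 5)]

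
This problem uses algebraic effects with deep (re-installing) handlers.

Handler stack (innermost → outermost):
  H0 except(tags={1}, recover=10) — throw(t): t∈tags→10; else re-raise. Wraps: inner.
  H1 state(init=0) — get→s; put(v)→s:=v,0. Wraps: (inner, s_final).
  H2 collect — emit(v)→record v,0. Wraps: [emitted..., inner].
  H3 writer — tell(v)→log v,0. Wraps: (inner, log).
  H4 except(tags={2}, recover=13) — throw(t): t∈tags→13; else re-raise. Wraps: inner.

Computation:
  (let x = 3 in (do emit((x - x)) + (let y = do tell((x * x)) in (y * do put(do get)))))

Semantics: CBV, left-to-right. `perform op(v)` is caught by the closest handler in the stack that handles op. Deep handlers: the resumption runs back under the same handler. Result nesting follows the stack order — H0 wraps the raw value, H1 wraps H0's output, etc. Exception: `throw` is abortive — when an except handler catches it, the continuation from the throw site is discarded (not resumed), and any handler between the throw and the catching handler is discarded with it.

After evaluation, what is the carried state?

Answer: 0

Step-by-step:
emit(0) @ H2 ⇒ out+=0
tell(9) @ H3 ⇒ log+=9
get @ H1 ⇒ 0
put(0) @ H1 ⇒ s:=0
H0 returns 0
H1 returns (0, 0)
H2 returns [0, (0, 0)]
H3 returns ([0, (0, 0)], (9))
H4 returns ([0, (0, 0)], (9))
= ([0, (0, 0)], (9))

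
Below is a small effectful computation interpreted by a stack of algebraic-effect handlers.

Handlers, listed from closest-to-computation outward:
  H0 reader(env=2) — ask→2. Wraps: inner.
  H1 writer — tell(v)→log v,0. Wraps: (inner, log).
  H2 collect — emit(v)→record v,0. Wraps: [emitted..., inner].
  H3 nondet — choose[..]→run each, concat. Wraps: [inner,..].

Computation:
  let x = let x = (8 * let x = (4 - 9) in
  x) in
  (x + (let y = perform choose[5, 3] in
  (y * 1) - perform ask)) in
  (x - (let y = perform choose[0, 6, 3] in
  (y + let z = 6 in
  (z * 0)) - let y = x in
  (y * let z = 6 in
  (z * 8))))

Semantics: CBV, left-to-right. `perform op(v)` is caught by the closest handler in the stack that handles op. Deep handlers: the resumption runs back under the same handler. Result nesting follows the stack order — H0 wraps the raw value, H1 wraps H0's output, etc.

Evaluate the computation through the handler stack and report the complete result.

Answer: [[(-1813, ())], [(-1819, ())], [(-1816, ())], [(-1911, ())], [(-1917, ())], [(-1914, ())]]

Working:
choose[5, 3] @ H3
  branch[0] choose=5:
    ask @ H0 ⇒ 2
    choose[0, 6, 3] @ H3
      branch[0] choose=0:
        H0 returns -1813
        H1 returns (-1813, ())
        H2 returns [(-1813, ())]
        H3 returns [[(-1813, ())]]
      branch[1] choose=6:
        H0 returns -1819
        H1 returns (-1819, ())
        H2 returns [(-1819, ())]
        H3 returns [[(-1819, ())]]
      branch[2] choose=3:
        H0 returns -1816
        H1 returns (-1816, ())
        H2 returns [(-1816, ())]
        H3 returns [[(-1816, ())]]
  branch[1] choose=3:
    ask @ H0 ⇒ 2
    choose[0, 6, 3] @ H3
      branch[0] choose=0:
        H0 returns -1911
        H1 returns (-1911, ())
        H2 returns [(-1911, ())]
        H3 returns [[(-1911, ())]]
      branch[1] choose=6:
        H0 returns -1917
        H1 returns (-1917, ())
        H2 returns [(-1917, ())]
        H3 returns [[(-1917, ())]]
      branch[2] choose=3:
        H0 returns -1914
        H1 returns (-1914, ())
        H2 returns [(-1914, ())]
        H3 returns [[(-1914, ())]]
= [[(-1813, ())], [(-1819, ())], [(-1816, ())], [(-1911, ())], [(-1917, ())], [(-1914, ())]]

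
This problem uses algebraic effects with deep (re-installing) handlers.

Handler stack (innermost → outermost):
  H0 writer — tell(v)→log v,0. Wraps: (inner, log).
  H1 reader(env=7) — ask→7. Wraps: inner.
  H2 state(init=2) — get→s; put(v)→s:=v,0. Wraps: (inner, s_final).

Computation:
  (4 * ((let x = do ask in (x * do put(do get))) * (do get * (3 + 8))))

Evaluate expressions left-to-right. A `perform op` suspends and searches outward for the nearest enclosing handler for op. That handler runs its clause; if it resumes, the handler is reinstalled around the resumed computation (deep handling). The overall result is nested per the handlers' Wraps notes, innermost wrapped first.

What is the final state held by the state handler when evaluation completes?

Answer: 2

Evaluation trace:
ask @ H1 ⇒ 7
get @ H2 ⇒ 2
put(2) @ H2 ⇒ s:=2
get @ H2 ⇒ 2
H0 returns (0, ())
H1 returns (0, ())
H2 returns ((0, ()), 2)
= ((0, ()), 2)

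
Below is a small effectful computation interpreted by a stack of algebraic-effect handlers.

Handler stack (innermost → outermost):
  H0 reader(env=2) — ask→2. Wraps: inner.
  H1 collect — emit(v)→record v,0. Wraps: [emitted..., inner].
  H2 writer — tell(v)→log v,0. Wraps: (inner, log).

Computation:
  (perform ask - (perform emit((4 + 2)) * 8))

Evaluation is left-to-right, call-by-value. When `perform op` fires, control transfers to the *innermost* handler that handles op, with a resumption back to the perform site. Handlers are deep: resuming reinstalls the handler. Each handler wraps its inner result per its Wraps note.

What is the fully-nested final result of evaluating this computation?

Answer: ([6, 2], ())

Step-by-step:
ask @ H0 ⇒ 2
emit(6) @ H1 ⇒ out+=6
H0 returns 2
H1 returns [6, 2]
H2 returns ([6, 2], ())
= ([6, 2], ())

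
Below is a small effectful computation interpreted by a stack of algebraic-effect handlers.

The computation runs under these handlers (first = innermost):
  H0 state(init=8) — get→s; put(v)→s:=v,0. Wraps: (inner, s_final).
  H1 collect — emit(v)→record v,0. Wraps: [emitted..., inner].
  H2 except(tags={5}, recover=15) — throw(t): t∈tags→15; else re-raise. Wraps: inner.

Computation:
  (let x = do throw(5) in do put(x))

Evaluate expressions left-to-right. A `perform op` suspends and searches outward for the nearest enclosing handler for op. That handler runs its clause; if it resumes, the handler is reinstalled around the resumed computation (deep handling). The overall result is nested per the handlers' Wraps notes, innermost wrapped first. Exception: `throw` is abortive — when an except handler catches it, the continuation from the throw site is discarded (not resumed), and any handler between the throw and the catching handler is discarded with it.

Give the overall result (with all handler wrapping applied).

Working:
throw(5) @ H2 caught ⇒ 15
= 15

Answer: 15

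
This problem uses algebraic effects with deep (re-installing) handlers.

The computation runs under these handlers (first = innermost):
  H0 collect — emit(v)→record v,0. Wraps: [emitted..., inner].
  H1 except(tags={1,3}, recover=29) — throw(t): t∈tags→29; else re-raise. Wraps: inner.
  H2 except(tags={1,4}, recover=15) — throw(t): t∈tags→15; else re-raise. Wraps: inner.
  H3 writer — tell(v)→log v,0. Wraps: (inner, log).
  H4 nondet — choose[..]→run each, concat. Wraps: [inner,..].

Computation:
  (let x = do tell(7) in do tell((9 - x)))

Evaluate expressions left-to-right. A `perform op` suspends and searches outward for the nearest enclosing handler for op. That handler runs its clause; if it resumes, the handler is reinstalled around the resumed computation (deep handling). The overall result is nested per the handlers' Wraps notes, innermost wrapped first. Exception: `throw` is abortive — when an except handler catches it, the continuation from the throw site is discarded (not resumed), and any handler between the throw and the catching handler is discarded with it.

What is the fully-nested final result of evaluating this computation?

Answer: [([0], (7, 9))]

Working:
tell(7) @ H3 ⇒ log+=7
tell(9) @ H3 ⇒ log+=9
H0 returns [0]
H1 returns [0]
H2 returns [0]
H3 returns ([0], (7, 9))
H4 returns [([0], (7, 9))]
= [([0], (7, 9))]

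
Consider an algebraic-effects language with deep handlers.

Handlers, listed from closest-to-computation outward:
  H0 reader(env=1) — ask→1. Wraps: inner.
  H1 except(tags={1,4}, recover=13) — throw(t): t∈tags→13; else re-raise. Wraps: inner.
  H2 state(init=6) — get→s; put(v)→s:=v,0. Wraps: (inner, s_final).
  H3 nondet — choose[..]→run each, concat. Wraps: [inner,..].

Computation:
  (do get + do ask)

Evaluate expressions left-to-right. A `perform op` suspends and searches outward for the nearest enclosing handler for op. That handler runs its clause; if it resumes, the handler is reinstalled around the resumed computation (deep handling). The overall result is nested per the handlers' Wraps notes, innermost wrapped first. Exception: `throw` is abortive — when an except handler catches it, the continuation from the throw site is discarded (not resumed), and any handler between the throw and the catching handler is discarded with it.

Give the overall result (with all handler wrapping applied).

Working:
get @ H2 ⇒ 6
ask @ H0 ⇒ 1
H0 returns 7
H1 returns 7
H2 returns (7, 6)
H3 returns [(7, 6)]
= [(7, 6)]

Answer: [(7, 6)]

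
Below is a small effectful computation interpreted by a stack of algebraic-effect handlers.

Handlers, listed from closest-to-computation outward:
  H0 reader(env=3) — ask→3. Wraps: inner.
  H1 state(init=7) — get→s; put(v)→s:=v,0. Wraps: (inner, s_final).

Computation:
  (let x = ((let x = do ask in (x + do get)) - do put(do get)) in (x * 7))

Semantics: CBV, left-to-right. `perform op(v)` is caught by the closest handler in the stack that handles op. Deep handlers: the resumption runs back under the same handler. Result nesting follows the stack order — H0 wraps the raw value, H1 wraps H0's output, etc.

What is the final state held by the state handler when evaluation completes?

Step-by-step:
ask @ H0 ⇒ 3
get @ H1 ⇒ 7
get @ H1 ⇒ 7
put(7) @ H1 ⇒ s:=7
H0 returns 70
H1 returns (70, 7)
= (70, 7)

Answer: 7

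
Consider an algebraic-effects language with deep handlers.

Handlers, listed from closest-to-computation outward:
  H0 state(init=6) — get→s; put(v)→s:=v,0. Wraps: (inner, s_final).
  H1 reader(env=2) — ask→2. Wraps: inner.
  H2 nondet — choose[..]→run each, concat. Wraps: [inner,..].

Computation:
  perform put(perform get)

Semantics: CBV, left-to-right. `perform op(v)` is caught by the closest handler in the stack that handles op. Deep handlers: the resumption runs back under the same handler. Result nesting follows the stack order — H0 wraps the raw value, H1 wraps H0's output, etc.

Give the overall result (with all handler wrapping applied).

Answer: [(0, 6)]

Step-by-step:
get @ H0 ⇒ 6
put(6) @ H0 ⇒ s:=6
H0 returns (0, 6)
H1 returns (0, 6)
H2 returns [(0, 6)]
= [(0, 6)]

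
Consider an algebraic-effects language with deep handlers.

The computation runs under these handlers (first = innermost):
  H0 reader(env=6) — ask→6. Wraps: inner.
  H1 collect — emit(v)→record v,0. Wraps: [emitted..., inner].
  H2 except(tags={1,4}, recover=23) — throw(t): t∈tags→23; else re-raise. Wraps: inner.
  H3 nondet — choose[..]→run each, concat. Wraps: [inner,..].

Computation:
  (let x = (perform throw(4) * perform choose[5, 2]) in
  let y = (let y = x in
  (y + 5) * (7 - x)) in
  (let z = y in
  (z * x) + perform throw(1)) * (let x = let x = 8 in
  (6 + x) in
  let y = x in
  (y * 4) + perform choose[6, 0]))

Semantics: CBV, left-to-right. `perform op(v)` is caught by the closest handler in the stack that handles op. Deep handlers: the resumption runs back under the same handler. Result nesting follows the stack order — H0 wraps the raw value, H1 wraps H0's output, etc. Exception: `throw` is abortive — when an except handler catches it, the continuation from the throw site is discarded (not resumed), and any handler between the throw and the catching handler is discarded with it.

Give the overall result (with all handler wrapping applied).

Step-by-step:
throw(4) @ H2 caught ⇒ 23
H3 returns [23]
= [23]

Answer: [23]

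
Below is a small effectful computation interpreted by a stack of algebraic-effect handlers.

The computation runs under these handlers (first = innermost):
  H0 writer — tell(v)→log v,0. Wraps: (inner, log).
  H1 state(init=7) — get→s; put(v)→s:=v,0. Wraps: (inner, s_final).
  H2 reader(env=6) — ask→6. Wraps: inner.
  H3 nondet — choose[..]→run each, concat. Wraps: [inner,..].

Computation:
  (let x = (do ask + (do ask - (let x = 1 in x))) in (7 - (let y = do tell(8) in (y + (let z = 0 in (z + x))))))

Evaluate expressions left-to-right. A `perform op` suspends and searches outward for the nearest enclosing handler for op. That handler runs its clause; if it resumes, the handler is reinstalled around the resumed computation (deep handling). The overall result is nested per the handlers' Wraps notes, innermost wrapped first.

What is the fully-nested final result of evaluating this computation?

Answer: [((-4, (8)), 7)]

Evaluation trace:
ask @ H2 ⇒ 6
ask @ H2 ⇒ 6
tell(8) @ H0 ⇒ log+=8
H0 returns (-4, (8))
H1 returns ((-4, (8)), 7)
H2 returns ((-4, (8)), 7)
H3 returns [((-4, (8)), 7)]
= [((-4, (8)), 7)]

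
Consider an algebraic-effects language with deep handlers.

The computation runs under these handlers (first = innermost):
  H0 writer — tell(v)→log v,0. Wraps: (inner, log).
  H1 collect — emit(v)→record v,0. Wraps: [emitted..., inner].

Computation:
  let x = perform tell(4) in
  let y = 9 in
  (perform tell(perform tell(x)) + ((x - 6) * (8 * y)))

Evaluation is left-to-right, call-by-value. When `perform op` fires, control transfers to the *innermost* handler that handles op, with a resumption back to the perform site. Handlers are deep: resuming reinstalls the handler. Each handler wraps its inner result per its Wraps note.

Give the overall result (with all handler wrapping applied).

Answer: [(-432, (4, 0, 0))]

Step-by-step:
tell(4) @ H0 ⇒ log+=4
tell(0) @ H0 ⇒ log+=0
tell(0) @ H0 ⇒ log+=0
H0 returns (-432, (4, 0, 0))
H1 returns [(-432, (4, 0, 0))]
= [(-432, (4, 0, 0))]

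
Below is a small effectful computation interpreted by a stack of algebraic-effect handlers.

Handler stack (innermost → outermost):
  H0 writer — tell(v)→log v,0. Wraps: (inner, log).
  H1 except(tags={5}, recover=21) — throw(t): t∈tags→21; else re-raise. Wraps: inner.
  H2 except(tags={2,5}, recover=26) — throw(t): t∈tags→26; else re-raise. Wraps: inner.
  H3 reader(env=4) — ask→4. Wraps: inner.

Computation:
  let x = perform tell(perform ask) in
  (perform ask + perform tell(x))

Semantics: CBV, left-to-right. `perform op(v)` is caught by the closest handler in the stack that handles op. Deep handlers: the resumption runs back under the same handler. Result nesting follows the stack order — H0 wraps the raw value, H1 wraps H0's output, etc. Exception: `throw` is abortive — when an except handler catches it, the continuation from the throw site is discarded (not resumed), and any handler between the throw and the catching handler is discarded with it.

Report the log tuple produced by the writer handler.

Evaluation trace:
ask @ H3 ⇒ 4
tell(4) @ H0 ⇒ log+=4
ask @ H3 ⇒ 4
tell(0) @ H0 ⇒ log+=0
H0 returns (4, (4, 0))
H1 returns (4, (4, 0))
H2 returns (4, (4, 0))
H3 returns (4, (4, 0))
= (4, (4, 0))

Answer: (4, 0)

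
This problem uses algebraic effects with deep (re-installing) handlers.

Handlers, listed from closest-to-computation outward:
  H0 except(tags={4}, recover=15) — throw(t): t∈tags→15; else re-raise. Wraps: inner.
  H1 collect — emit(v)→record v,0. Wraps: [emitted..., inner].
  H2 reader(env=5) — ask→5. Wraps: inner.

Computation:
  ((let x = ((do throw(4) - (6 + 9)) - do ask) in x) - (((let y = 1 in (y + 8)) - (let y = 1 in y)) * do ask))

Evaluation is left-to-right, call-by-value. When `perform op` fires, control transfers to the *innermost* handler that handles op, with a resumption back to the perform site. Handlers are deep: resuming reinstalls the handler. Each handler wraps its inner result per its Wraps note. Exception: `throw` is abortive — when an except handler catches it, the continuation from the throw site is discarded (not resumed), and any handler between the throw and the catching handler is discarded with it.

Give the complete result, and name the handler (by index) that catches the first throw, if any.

Evaluation trace:
throw(4) @ H0 caught ⇒ 15
H1 returns [15]
H2 returns [15]
= [15]

Answer: [15] ; first throw caught by: H0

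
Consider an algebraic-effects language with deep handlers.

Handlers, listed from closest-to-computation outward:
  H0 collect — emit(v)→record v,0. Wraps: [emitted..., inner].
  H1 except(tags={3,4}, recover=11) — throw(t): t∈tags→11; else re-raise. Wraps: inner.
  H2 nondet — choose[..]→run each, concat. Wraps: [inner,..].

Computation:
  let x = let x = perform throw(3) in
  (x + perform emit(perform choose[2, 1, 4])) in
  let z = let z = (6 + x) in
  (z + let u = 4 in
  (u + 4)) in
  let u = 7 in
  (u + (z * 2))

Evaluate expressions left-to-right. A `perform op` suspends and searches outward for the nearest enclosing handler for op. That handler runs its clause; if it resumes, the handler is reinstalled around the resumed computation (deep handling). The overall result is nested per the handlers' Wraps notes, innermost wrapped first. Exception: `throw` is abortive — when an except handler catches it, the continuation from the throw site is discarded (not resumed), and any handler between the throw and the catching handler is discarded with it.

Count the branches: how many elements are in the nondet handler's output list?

Answer: 1

Evaluation trace:
throw(3) @ H1 caught ⇒ 11
H2 returns [11]
= [11]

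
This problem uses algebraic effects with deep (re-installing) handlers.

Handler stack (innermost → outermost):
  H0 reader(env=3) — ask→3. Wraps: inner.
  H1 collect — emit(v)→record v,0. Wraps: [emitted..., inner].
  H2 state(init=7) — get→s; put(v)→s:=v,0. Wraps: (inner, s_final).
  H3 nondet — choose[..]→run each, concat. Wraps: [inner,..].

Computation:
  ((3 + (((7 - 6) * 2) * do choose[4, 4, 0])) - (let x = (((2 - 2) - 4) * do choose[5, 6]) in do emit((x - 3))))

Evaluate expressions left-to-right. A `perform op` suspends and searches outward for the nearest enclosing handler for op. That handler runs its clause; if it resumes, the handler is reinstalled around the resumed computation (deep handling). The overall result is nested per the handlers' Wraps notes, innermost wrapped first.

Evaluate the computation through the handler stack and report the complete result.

Step-by-step:
choose[4, 4, 0] @ H3
  branch[0] choose=4:
    choose[5, 6] @ H3
      branch[0] choose=5:
        emit(-23) @ H1 ⇒ out+=-23
        H0 returns 11
        H1 returns [-23, 11]
        H2 returns ([-23, 11], 7)
        H3 returns [([-23, 11], 7)]
      branch[1] choose=6:
        emit(-27) @ H1 ⇒ out+=-27
        H0 returns 11
        H1 returns [-27, 11]
        H2 returns ([-27, 11], 7)
        H3 returns [([-27, 11], 7)]
  branch[1] choose=4:
    choose[5, 6] @ H3
      branch[0] choose=5:
        emit(-23) @ H1 ⇒ out+=-23
        H0 returns 11
        H1 returns [-23, 11]
        H2 returns ([-23, 11], 7)
        H3 returns [([-23, 11], 7)]
      branch[1] choose=6:
        emit(-27) @ H1 ⇒ out+=-27
        H0 returns 11
        H1 returns [-27, 11]
        H2 returns ([-27, 11], 7)
        H3 returns [([-27, 11], 7)]
  branch[2] choose=0:
    choose[5, 6] @ H3
      branch[0] choose=5:
        emit(-23) @ H1 ⇒ out+=-23
        H0 returns 3
        H1 returns [-23, 3]
        H2 returns ([-23, 3], 7)
        H3 returns [([-23, 3], 7)]
      branch[1] choose=6:
        emit(-27) @ H1 ⇒ out+=-27
        H0 returns 3
        H1 returns [-27, 3]
        H2 returns ([-27, 3], 7)
        H3 returns [([-27, 3], 7)]
= [([-23, 11], 7), ([-27, 11], 7), ([-23, 11], 7), ([-27, 11], 7), ([-23, 3], 7), ([-27, 3], 7)]

Answer: [([-23, 11], 7), ([-27, 11], 7), ([-23, 11], 7), ([-27, 11], 7), ([-23, 3], 7), ([-27, 3], 7)]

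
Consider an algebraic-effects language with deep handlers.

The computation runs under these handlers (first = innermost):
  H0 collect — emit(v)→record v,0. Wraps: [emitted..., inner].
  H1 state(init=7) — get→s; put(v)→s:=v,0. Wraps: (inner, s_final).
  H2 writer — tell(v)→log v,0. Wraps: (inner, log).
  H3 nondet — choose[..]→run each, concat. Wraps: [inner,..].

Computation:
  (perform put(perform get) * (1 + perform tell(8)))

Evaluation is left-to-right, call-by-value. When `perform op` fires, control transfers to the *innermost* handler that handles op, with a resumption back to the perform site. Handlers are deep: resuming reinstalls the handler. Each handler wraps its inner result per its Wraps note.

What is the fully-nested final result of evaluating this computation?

Evaluation trace:
get @ H1 ⇒ 7
put(7) @ H1 ⇒ s:=7
tell(8) @ H2 ⇒ log+=8
H0 returns [0]
H1 returns ([0], 7)
H2 returns (([0], 7), (8))
H3 returns [(([0], 7), (8))]
= [(([0], 7), (8))]

Answer: [(([0], 7), (8))]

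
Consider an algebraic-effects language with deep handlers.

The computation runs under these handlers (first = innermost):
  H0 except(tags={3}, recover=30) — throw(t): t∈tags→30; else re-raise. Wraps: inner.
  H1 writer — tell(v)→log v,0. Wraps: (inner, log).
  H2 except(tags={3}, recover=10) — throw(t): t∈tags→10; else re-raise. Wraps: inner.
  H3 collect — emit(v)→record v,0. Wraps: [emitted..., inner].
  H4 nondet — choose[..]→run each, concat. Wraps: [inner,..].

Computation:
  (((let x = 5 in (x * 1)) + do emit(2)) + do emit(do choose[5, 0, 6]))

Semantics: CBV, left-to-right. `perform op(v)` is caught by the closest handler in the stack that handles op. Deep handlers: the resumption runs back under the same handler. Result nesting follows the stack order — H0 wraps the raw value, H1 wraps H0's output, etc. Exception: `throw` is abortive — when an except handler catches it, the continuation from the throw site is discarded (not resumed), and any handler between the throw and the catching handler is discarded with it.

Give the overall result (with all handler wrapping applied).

Answer: [[2, 5, (5, ())], [2, 0, (5, ())], [2, 6, (5, ())]]

Working:
emit(2) @ H3 ⇒ out+=2
choose[5, 0, 6] @ H4
  branch[0] choose=5:
    emit(5) @ H3 ⇒ out+=5
    H0 returns 5
    H1 returns (5, ())
    H2 returns (5, ())
    H3 returns [2, 5, (5, ())]
    H4 returns [[2, 5, (5, ())]]
  branch[1] choose=0:
    emit(0) @ H3 ⇒ out+=0
    H0 returns 5
    H1 returns (5, ())
    H2 returns (5, ())
    H3 returns [2, 0, (5, ())]
    H4 returns [[2, 0, (5, ())]]
  branch[2] choose=6:
    emit(6) @ H3 ⇒ out+=6
    H0 returns 5
    H1 returns (5, ())
    H2 returns (5, ())
    H3 returns [2, 6, (5, ())]
    H4 returns [[2, 6, (5, ())]]
= [[2, 5, (5, ())], [2, 0, (5, ())], [2, 6, (5, ())]]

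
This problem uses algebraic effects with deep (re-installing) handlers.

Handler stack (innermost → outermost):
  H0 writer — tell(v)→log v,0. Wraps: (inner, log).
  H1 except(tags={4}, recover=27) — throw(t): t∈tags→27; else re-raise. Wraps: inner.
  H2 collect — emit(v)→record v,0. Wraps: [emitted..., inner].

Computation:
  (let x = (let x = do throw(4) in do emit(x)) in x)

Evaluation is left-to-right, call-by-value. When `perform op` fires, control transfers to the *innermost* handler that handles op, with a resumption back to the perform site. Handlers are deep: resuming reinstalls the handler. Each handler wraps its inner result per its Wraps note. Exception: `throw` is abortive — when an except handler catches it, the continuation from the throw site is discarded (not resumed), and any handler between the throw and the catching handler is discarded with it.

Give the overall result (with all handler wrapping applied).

Answer: [27]

Working:
throw(4) @ H1 caught ⇒ 27
H2 returns [27]
= [27]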